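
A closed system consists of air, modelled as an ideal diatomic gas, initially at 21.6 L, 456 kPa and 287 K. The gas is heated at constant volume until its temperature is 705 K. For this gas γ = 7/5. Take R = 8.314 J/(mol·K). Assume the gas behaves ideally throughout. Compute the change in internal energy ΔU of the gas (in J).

35900 J

n = P₁V₁/(RT₁) = 456×21.6/(8.314×287) = 4.13 mol.
Isochoric: V stays 21.6 L; P/T = const ⇒ T₂ = 705 K, P₂ = 1120 kPa.
For an ideal gas ΔU = nCvΔT with Cv = (5/2)R = 20.8 J/(mol·K).
ΔU = 4.13×20.8×(705−287) = 35900 J.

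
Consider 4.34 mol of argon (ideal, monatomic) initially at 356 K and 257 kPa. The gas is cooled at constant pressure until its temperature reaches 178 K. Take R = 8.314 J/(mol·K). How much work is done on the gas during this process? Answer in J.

6420 J

V₁ = nRT₁/P₁ = 4.34×8.314×356/257 = 50.0 L.
Isobaric: P stays 257 kPa; V/T = const ⇒ T₂ = 178 K, V₂ = 25.0 L.
W = PΔV = 257×(25.0−50.0) kPa·L = -6420 J.
Work done on the gas = −W_by = 6420 J.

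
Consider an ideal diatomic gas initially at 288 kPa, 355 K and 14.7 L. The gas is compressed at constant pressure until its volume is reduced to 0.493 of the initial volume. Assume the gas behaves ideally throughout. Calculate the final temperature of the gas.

175 K

Isobaric: P stays 288 kPa; V/T = const ⇒ T₂ = 175 K, V₂ = 7.25 L.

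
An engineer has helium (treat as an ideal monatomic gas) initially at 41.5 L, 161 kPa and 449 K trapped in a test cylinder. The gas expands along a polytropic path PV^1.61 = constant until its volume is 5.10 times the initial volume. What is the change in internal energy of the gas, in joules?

n = P₁V₁/(RT₁) = 161×41.5/(8.314×449) = 1.79 mol.
Polytropic n=1.61: T₂ = T₁(V₁/V₂)^(n−1) = 449×(0.196)^0.61 = 166 K; P₂ = P₁(V₁/V₂)^n = 11.7 kPa.
For an ideal gas ΔU = nCvΔT with Cv = (3/2)R = 12.5 J/(mol·K).
ΔU = 1.79×12.5×(166−449) = -6310 J.

-6310 J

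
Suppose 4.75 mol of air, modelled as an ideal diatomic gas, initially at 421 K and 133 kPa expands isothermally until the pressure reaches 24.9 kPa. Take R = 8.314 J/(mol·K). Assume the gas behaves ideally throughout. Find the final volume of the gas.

668 L

V₁ = nRT₁/P₁ = 4.75×8.314×421/133 = 125 L.
Isothermal: T stays 421 K; PV = const ⇒ V₂ = 668 L, P₂ = 24.9 kPa.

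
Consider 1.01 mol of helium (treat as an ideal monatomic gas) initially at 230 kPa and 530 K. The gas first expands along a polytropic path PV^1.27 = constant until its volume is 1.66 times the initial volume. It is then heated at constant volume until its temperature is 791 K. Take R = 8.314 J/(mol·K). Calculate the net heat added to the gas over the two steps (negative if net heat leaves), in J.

5400 J

V₁ = nRT₁/P₁ = 1.01×8.314×530/230 = 19.3 L.
Step 1 — Polytropic n=1.27: T₂ = T₁(V₁/V₂)^(n−1) = 530×(0.602)^0.27 = 462 K; P₂ = P₁(V₁/V₂)^n = 121 kPa.
W = (P₁V₁−P₂V₂)/(n−1) = (230×19.3−121×32.1)/0.27 = 2110 J.
ΔU = nCvΔT = 1.01×12.5×(462−530) = -854 J.
Q = ΔU + W = 1250 J.
State after step 1: P = 121 kPa, V = 32.1 L, T = 462 K.
Step 2 — Isochoric: V stays 32.1 L; P/T = const ⇒ T₂ = 791 K, P₂ = 207 kPa.
W = 0 (no volume change).
ΔU = nCvΔT = 1.01×12.5×(791−462) = 4140 J.
Q = ΔU = 4140 J.
Net over both steps: W = 2110 J, Q = 5400 J, ΔU = 3290 J.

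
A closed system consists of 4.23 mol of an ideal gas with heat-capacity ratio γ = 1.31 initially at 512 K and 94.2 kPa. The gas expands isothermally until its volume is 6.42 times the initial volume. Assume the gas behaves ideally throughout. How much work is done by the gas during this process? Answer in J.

33500 J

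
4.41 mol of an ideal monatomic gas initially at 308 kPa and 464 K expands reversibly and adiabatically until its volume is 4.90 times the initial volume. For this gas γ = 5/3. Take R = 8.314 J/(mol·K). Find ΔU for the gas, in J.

V₁ = nRT₁/P₁ = 4.41×8.314×464/308 = 55.2 L.
Adiabatic: TV^(γ−1) = const ⇒ T₂ = 464×(0.204)^0.667 = 161 K; PV^γ = const ⇒ P₂ = 21.8 kPa.
For an ideal gas ΔU = nCvΔT with Cv = (3/2)R = 12.5 J/(mol·K).
ΔU = 4.41×12.5×(161−464) = -16700 J.

-16700 J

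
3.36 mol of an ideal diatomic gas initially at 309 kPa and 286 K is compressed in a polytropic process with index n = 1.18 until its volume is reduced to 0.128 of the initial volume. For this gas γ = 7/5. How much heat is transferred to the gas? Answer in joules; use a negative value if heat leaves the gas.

V₁ = nRT₁/P₁ = 3.36×8.314×286/309 = 25.9 L.
Polytropic n=1.18: T₂ = T₁(V₁/V₂)^(n−1) = 286×(7.81)^0.18 = 414 K; P₂ = P₁(V₁/V₂)^n = 3500 kPa.
W = (P₁V₁−P₂V₂)/(n−1) = (309×25.9−3500×3.31)/0.18 = -19900 J.
ΔU = nCvΔT = 3.36×20.8×(414−286) = 8940 J.
Q = ΔU + W = -10900 J.

-10900 J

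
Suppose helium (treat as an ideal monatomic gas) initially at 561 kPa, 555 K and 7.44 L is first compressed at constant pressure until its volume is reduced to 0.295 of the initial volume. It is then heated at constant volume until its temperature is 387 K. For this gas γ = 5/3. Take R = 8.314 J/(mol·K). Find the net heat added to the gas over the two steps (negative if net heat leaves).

-4840 J

n = P₁V₁/(RT₁) = 561×7.44/(8.314×555) = 0.905 mol.
Step 1 — Isobaric: P stays 561 kPa; V/T = const ⇒ T₂ = 164 K, V₂ = 2.19 L.
W = PΔV = 561×(2.19−7.44) kPa·L = -2940 J.
ΔU = nCvΔT = 0.905×12.5×(164−555) = -4410 J.
Q = ΔU + W = nCpΔT = -7360 J.
State after step 1: P = 561 kPa, V = 2.19 L, T = 164 K.
Step 2 — Isochoric: V stays 2.19 L; P/T = const ⇒ T₂ = 387 K, P₂ = 1330 kPa.
W = 0 (no volume change).
ΔU = nCvΔT = 0.905×12.5×(387−164) = 2520 J.
Q = ΔU = 2520 J.
Net over both steps: W = -2940 J, Q = -4840 J, ΔU = -1900 J.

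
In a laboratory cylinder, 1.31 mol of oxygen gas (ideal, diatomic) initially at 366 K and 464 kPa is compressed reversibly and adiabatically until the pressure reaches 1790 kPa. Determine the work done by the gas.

-4690 J

V₁ = nRT₁/P₁ = 1.31×8.314×366/464 = 8.59 L.
Adiabatic: T₂/T₁ = (P₂/P₁)^((γ−1)/γ) ⇒ T₂ = 366×(3.86)^0.286 = 538 K; V₂ = 3.28 L.
ΔU = nCvΔT = 1.31×20.8×(538−366) = 4690 J.
Q = 0 for an adiabatic process, so W = −ΔU = -4690 J.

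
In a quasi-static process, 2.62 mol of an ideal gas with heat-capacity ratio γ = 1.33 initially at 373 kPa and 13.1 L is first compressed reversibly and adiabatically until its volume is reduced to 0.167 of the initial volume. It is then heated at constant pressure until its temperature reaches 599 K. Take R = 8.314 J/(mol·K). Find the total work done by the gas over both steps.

-7690 J

T₁ = P₁V₁/(nR) = 373×13.1/(2.62×8.314) = 224 K.
Step 1 — Adiabatic: TV^(γ−1) = const ⇒ T₂ = 224×(5.99)^0.330 = 405 K; PV^γ = const ⇒ P₂ = 4030 kPa.
ΔU = nCvΔT = 2.62×25.2×(405−224) = 11900 J.
Q = 0 for an adiabatic process, so W = −ΔU = -11900 J.
State after step 1: P = 4030 kPa, V = 2.19 L, T = 405 K.
Step 2 — Isobaric: P stays 4030 kPa; V/T = const ⇒ T₂ = 599 K, V₂ = 3.24 L.
W = PΔV = 4030×(3.24−2.19) kPa·L = 4230 J.
ΔU = nCvΔT = 2.62×25.2×(599−405) = 12800 J.
Q = ΔU + W = nCpΔT = 17000 J.
Net over both steps: W = -7690 J, Q = 17000 J, ΔU = 24700 J.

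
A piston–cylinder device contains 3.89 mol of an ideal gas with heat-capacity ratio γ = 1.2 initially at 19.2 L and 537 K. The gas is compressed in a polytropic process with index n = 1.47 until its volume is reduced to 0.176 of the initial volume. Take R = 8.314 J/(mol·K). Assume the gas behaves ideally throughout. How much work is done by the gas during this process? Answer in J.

P₁ = nRT₁/V₁ = 3.89×8.314×537/19.2 = 905 kPa.
Polytropic n=1.47: T₂ = T₁(V₁/V₂)^(n−1) = 537×(5.68)^0.47 = 1220 K; P₂ = P₁(V₁/V₂)^n = 11600 kPa.
W = (P₁V₁−P₂V₂)/(n−1) = (905×19.2−11600×3.38)/0.47 = -46700 J.

-46700 J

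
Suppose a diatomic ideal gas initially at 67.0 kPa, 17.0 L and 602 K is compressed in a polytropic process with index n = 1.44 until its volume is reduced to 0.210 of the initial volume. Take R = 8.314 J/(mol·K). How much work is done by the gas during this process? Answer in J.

-2560 J

n = P₁V₁/(RT₁) = 67.0×17.0/(8.314×602) = 0.228 mol.
Polytropic n=1.44: T₂ = T₁(V₁/V₂)^(n−1) = 602×(4.76)^0.44 = 1200 K; P₂ = P₁(V₁/V₂)^n = 634 kPa.
W = (P₁V₁−P₂V₂)/(n−1) = (67.0×17.0−634×3.57)/0.44 = -2560 J.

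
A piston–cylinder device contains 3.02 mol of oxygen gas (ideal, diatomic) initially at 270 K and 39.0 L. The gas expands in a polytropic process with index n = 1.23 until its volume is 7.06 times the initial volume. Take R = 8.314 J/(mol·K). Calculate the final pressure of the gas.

P₁ = nRT₁/V₁ = 3.02×8.314×270/39.0 = 174 kPa.
Polytropic n=1.23: T₂ = T₁(V₁/V₂)^(n−1) = 270×(0.142)^0.23 = 172 K; P₂ = P₁(V₁/V₂)^n = 15.7 kPa.

15.7 kPa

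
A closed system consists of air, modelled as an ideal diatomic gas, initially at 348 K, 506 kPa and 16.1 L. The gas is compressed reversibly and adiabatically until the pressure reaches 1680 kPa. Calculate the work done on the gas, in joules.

n = P₁V₁/(RT₁) = 506×16.1/(8.314×348) = 2.82 mol.
Adiabatic: T₂/T₁ = (P₂/P₁)^((γ−1)/γ) ⇒ T₂ = 348×(3.32)^0.286 = 490 K; V₂ = 6.83 L.
ΔU = nCvΔT = 2.82×20.8×(490−348) = 8330 J.
Q = 0 for an adiabatic process, so W = −ΔU = -8330 J.
Work done on the gas = −W_by = 8330 J.

8330 J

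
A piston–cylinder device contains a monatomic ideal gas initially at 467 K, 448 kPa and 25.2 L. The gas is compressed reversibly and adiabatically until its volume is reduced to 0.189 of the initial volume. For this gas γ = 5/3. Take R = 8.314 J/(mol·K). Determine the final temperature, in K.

1420 K

Adiabatic: TV^(γ−1) = const ⇒ T₂ = 467×(5.29)^0.667 = 1420 K; PV^γ = const ⇒ P₂ = 7200 kPa.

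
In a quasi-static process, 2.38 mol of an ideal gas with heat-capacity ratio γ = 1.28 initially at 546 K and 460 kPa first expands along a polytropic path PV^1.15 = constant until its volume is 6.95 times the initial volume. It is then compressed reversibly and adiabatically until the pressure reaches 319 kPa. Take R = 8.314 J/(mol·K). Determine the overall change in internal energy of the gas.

4780 J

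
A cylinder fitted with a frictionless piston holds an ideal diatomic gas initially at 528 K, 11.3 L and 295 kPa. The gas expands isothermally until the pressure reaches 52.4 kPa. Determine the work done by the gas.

n = P₁V₁/(RT₁) = 295×11.3/(8.314×528) = 0.759 mol.
Isothermal: T stays 528 K; PV = const ⇒ V₂ = 63.6 L, P₂ = 52.4 kPa.
W = nRT ln(V₂/V₁) = 0.759×8.314×528×ln(5.63) = 5760 J.

5760 J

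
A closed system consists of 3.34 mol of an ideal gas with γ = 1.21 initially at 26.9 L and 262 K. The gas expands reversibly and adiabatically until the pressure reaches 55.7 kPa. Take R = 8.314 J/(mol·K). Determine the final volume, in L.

P₁ = nRT₁/V₁ = 3.34×8.314×262/26.9 = 270 kPa.
Adiabatic: T₂/T₁ = (P₂/P₁)^((γ−1)/γ) ⇒ T₂ = 262×(0.206)^0.174 = 199 K; V₂ = 99.3 L.

99.3 L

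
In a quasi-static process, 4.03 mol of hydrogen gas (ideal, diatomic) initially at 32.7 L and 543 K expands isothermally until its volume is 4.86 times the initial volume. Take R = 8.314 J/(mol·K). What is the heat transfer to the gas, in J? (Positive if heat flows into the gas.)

28800 J

P₁ = nRT₁/V₁ = 4.03×8.314×543/32.7 = 556 kPa.
Isothermal: T stays 543 K; PV = const ⇒ V₂ = 159 L, P₂ = 114 kPa.
ΔU = 0 (ideal gas, T constant).
W = nRT ln(V₂/V₁) = 4.03×8.314×543×ln(4.86) = 28800 J.
Q = ΔU + W = 28800 J.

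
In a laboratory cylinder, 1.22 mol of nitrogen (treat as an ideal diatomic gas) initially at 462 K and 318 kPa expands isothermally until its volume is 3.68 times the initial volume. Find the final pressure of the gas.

V₁ = nRT₁/P₁ = 1.22×8.314×462/318 = 14.7 L.
Isothermal: T stays 462 K; PV = const ⇒ V₂ = 54.2 L, P₂ = 86.4 kPa.

86.4 kPa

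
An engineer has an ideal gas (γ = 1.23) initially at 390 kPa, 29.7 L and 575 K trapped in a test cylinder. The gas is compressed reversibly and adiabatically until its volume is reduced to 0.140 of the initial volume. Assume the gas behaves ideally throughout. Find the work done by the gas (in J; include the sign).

-28800 J

n = P₁V₁/(RT₁) = 390×29.7/(8.314×575) = 2.42 mol.
Adiabatic: TV^(γ−1) = const ⇒ T₂ = 575×(7.14)^0.230 = 904 K; PV^γ = const ⇒ P₂ = 4380 kPa.
ΔU = nCvΔT = 2.42×36.1×(904−575) = 28800 J.
Q = 0 for an adiabatic process, so W = −ΔU = -28800 J.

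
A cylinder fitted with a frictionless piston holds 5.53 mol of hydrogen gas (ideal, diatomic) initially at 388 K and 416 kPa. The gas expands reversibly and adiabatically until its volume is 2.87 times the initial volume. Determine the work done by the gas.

15300 J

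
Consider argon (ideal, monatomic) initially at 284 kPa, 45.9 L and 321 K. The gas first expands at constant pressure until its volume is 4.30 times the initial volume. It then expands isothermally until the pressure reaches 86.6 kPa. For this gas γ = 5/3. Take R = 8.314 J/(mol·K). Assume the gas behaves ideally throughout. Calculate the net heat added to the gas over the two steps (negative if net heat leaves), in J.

174000 J

n = P₁V₁/(RT₁) = 284×45.9/(8.314×321) = 4.88 mol.
Step 1 — Isobaric: P stays 284 kPa; V/T = const ⇒ T₂ = 1380 K, V₂ = 197 L.
W = PΔV = 284×(197−45.9) kPa·L = 43000 J.
ΔU = nCvΔT = 4.88×12.5×(1380−321) = 64500 J.
Q = ΔU + W = nCpΔT = 108000 J.
State after step 1: P = 284 kPa, V = 197 L, T = 1380 K.
Step 2 — Isothermal: T stays 1380 K; PV = const ⇒ V₂ = 647 L, P₂ = 86.6 kPa.
ΔU = 0 (ideal gas, T constant).
W = nRT ln(V₂/V₁) = 4.88×8.314×1380×ln(3.28) = 66600 J.
Q = ΔU + W = 66600 J.
Net over both steps: W = 110000 J, Q = 174000 J, ΔU = 64500 J.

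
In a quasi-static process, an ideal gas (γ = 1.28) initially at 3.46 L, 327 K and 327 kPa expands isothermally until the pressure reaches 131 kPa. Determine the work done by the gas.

1030 J

n = P₁V₁/(RT₁) = 327×3.46/(8.314×327) = 0.416 mol.
Isothermal: T stays 327 K; PV = const ⇒ V₂ = 8.64 L, P₂ = 131 kPa.
W = nRT ln(V₂/V₁) = 0.416×8.314×327×ln(2.50) = 1030 J.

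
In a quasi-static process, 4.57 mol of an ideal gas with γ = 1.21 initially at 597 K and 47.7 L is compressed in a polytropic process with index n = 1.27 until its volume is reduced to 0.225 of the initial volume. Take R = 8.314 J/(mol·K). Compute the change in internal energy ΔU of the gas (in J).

53600 J

P₁ = nRT₁/V₁ = 4.57×8.314×597/47.7 = 476 kPa.
Polytropic n=1.27: T₂ = T₁(V₁/V₂)^(n−1) = 597×(4.44)^0.27 = 893 K; P₂ = P₁(V₁/V₂)^n = 3160 kPa.
For an ideal gas ΔU = nCvΔT with Cv = R/(γ−1) = 39.6 J/(mol·K).
ΔU = 4.57×39.6×(893−597) = 53600 J.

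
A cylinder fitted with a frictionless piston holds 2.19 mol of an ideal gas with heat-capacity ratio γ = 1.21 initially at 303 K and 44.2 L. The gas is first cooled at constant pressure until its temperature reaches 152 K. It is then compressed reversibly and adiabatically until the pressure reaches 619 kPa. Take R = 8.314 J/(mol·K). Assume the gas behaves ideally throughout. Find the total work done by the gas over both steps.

P₁ = nRT₁/V₁ = 2.19×8.314×303/44.2 = 125 kPa.
Step 1 — Isobaric: P stays 125 kPa; V/T = const ⇒ T₂ = 152 K, V₂ = 22.2 L.
W = PΔV = 125×(22.2−44.2) kPa·L = -2750 J.
ΔU = nCvΔT = 2.19×39.6×(152−303) = -13100 J.
Q = ΔU + W = nCpΔT = -15800 J.
State after step 1: P = 125 kPa, V = 22.2 L, T = 152 K.
Step 2 — Adiabatic: T₂/T₁ = (P₂/P₁)^((γ−1)/γ) ⇒ T₂ = 152×(4.96)^0.174 = 201 K; V₂ = 5.90 L.
ΔU = nCvΔT = 2.19×39.6×(201−152) = 4220 J.
Q = 0 for an adiabatic process, so W = −ΔU = -4220 J.
Net over both steps: W = -6970 J, Q = -15800 J, ΔU = -8870 J.

-6970 J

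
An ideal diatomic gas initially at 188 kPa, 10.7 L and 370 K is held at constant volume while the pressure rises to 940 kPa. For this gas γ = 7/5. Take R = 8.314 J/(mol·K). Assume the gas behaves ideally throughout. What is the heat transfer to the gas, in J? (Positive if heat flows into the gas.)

n = P₁V₁/(RT₁) = 188×10.7/(8.314×370) = 0.654 mol.
Isochoric: V stays 10.7 L; P/T = const ⇒ T₂ = 1850 K, P₂ = 940 kPa.
W = 0 (no volume change).
ΔU = nCvΔT = 0.654×20.8×(1850−370) = 20100 J.
Q = ΔU = 20100 J.

20100 J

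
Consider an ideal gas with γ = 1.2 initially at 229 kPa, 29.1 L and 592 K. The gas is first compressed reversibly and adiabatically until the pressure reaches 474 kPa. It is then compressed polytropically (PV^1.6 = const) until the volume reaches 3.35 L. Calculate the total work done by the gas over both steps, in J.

n = P₁V₁/(RT₁) = 229×29.1/(8.314×592) = 1.35 mol.
Step 1 — Adiabatic: T₂/T₁ = (P₂/P₁)^((γ−1)/γ) ⇒ T₂ = 592×(2.07)^0.167 = 668 K; V₂ = 15.9 L.
ΔU = nCvΔT = 1.35×41.6×(668−592) = 4300 J.
Q = 0 for an adiabatic process, so W = −ΔU = -4300 J.
State after step 1: P = 474 kPa, V = 15.9 L, T = 668 K.
Step 2 — Polytropic n=1.6: T₂ = T₁(V₁/V₂)^(n−1) = 668×(4.74)^0.60 = 1700 K; P₂ = P₁(V₁/V₂)^n = 5710 kPa.
W = (P₁V₁−P₂V₂)/(n−1) = (474×15.9−5710×3.35)/0.60 = -19300 J.
ΔU = nCvΔT = 1.35×41.6×(1700−668) = 58000 J.
Q = ΔU + W = 38700 J.
Net over both steps: W = -23600 J, Q = 38700 J, ΔU = 62300 J.

-23600 J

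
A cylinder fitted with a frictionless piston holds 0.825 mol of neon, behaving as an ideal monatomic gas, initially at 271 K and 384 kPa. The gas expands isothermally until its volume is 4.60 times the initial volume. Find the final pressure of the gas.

83.5 kPa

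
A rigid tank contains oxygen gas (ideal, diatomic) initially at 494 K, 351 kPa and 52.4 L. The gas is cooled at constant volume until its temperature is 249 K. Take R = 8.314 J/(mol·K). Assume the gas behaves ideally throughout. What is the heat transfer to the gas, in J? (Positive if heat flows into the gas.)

-22800 J

n = P₁V₁/(RT₁) = 351×52.4/(8.314×494) = 4.48 mol.
Isochoric: V stays 52.4 L; P/T = const ⇒ T₂ = 249 K, P₂ = 177 kPa.
W = 0 (no volume change).
ΔU = nCvΔT = 4.48×20.8×(249−494) = -22800 J.
Q = ΔU = -22800 J.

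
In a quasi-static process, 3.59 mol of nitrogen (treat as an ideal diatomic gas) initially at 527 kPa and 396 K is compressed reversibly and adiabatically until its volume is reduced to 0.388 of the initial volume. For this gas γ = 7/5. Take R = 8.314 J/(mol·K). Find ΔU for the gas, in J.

13600 J

V₁ = nRT₁/P₁ = 3.59×8.314×396/527 = 22.4 L.
Adiabatic: TV^(γ−1) = const ⇒ T₂ = 396×(2.58)^0.400 = 578 K; PV^γ = const ⇒ P₂ = 1980 kPa.
For an ideal gas ΔU = nCvΔT with Cv = (5/2)R = 20.8 J/(mol·K).
ΔU = 3.59×20.8×(578−396) = 13600 J.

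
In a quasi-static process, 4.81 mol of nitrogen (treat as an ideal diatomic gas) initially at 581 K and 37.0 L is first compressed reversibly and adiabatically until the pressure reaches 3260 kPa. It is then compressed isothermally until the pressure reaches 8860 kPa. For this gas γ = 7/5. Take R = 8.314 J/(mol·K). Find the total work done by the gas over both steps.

P₁ = nRT₁/V₁ = 4.81×8.314×581/37.0 = 628 kPa.
Step 1 — Adiabatic: T₂/T₁ = (P₂/P₁)^((γ−1)/γ) ⇒ T₂ = 581×(5.19)^0.286 = 930 K; V₂ = 11.4 L.
ΔU = nCvΔT = 4.81×20.8×(930−581) = 34900 J.
Q = 0 for an adiabatic process, so W = −ΔU = -34900 J.
State after step 1: P = 3260 kPa, V = 11.4 L, T = 930 K.
Step 2 — Isothermal: T stays 930 K; PV = const ⇒ V₂ = 4.20 L, P₂ = 8860 kPa.
ΔU = 0 (ideal gas, T constant).
W = nRT ln(V₂/V₁) = 4.81×8.314×930×ln(0.368) = -37200 J.
Q = ΔU + W = -37200 J.
Net over both steps: W = -72100 J, Q = -37200 J, ΔU = 34900 J.

-72100 J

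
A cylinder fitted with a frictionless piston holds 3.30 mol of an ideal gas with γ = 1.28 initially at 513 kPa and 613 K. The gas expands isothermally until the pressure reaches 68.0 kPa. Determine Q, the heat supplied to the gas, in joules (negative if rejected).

34000 J

V₁ = nRT₁/P₁ = 3.30×8.314×613/513 = 32.8 L.
Isothermal: T stays 613 K; PV = const ⇒ V₂ = 247 L, P₂ = 68.0 kPa.
ΔU = 0 (ideal gas, T constant).
W = nRT ln(V₂/V₁) = 3.30×8.314×613×ln(7.54) = 34000 J.
Q = ΔU + W = 34000 J.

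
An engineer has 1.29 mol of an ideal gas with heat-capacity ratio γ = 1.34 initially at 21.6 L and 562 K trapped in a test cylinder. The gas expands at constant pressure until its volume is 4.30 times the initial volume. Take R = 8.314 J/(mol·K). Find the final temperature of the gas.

2420 K

P₁ = nRT₁/V₁ = 1.29×8.314×562/21.6 = 279 kPa.
Isobaric: P stays 279 kPa; V/T = const ⇒ T₂ = 2420 K, V₂ = 92.9 L.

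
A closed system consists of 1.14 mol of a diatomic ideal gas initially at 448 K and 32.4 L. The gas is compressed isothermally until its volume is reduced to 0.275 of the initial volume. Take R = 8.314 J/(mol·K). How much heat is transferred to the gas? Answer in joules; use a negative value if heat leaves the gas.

-5480 J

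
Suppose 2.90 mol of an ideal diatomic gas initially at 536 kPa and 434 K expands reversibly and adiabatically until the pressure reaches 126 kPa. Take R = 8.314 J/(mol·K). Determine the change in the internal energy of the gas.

V₁ = nRT₁/P₁ = 2.90×8.314×434/536 = 19.5 L.
Adiabatic: T₂/T₁ = (P₂/P₁)^((γ−1)/γ) ⇒ T₂ = 434×(0.235)^0.286 = 287 K; V₂ = 54.9 L.
For an ideal gas ΔU = nCvΔT with Cv = (5/2)R = 20.8 J/(mol·K).
ΔU = 2.90×20.8×(287−434) = -8860 J.

-8860 J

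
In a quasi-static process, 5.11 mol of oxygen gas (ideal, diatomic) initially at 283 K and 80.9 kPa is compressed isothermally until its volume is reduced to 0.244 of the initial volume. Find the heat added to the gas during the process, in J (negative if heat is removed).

V₁ = nRT₁/P₁ = 5.11×8.314×283/80.9 = 149 L.
Isothermal: T stays 283 K; PV = const ⇒ V₂ = 36.3 L, P₂ = 332 kPa.
ΔU = 0 (ideal gas, T constant).
W = nRT ln(V₂/V₁) = 5.11×8.314×283×ln(0.244) = -17000 J.
Q = ΔU + W = -17000 J.

-17000 J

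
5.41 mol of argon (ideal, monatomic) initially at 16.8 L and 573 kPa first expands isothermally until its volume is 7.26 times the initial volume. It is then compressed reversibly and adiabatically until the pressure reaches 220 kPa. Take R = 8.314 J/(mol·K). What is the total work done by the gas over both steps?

11800 J

T₁ = P₁V₁/(nR) = 573×16.8/(5.41×8.314) = 214 K.
Step 1 — Isothermal: T stays 214 K; PV = const ⇒ V₂ = 122 L, P₂ = 78.9 kPa.
ΔU = 0 (ideal gas, T constant).
W = nRT ln(V₂/V₁) = 5.41×8.314×214×ln(7.26) = 19100 J.
Q = ΔU + W = 19100 J.
State after step 1: P = 78.9 kPa, V = 122 L, T = 214 K.
Step 2 — Adiabatic: T₂/T₁ = (P₂/P₁)^((γ−1)/γ) ⇒ T₂ = 214×(2.79)^0.400 = 323 K; V₂ = 65.9 L.
ΔU = nCvΔT = 5.41×12.5×(323−214) = 7320 J.
Q = 0 for an adiabatic process, so W = −ΔU = -7320 J.
Net over both steps: W = 11800 J, Q = 19100 J, ΔU = 7320 J.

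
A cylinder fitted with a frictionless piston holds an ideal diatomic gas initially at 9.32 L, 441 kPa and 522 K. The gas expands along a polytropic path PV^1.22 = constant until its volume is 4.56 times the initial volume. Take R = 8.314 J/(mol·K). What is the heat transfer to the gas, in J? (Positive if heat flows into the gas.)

n = P₁V₁/(RT₁) = 441×9.32/(8.314×522) = 0.947 mol.
Polytropic n=1.22: T₂ = T₁(V₁/V₂)^(n−1) = 522×(0.219)^0.22 = 374 K; P₂ = P₁(V₁/V₂)^n = 69.3 kPa.
W = (P₁V₁−P₂V₂)/(n−1) = (441×9.32−69.3×42.5)/0.22 = 5300 J.
ΔU = nCvΔT = 0.947×20.8×(374−522) = -2920 J.
Q = ΔU + W = 2390 J.

2390 J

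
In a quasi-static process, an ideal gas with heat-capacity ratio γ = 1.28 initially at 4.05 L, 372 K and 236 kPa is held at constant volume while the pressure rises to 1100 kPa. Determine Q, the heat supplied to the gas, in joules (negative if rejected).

n = P₁V₁/(RT₁) = 236×4.05/(8.314×372) = 0.309 mol.
Isochoric: V stays 4.05 L; P/T = const ⇒ T₂ = 1730 K, P₂ = 1100 kPa.
W = 0 (no volume change).
ΔU = nCvΔT = 0.309×29.7×(1730−372) = 12500 J.
Q = ΔU = 12500 J.

12500 J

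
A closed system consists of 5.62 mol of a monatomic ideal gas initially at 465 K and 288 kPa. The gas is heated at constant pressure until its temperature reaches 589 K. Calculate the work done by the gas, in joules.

V₁ = nRT₁/P₁ = 5.62×8.314×465/288 = 75.4 L.
Isobaric: P stays 288 kPa; V/T = const ⇒ T₂ = 589 K, V₂ = 95.6 L.
W = PΔV = 288×(95.6−75.4) kPa·L = 5790 J.

5790 J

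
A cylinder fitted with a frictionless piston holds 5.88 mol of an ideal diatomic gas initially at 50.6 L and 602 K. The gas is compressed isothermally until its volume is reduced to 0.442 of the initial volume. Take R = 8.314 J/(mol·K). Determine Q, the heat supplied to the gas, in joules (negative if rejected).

P₁ = nRT₁/V₁ = 5.88×8.314×602/50.6 = 582 kPa.
Isothermal: T stays 602 K; PV = const ⇒ V₂ = 22.4 L, P₂ = 1320 kPa.
ΔU = 0 (ideal gas, T constant).
W = nRT ln(V₂/V₁) = 5.88×8.314×602×ln(0.442) = -24000 J.
Q = ΔU + W = -24000 J.

-24000 J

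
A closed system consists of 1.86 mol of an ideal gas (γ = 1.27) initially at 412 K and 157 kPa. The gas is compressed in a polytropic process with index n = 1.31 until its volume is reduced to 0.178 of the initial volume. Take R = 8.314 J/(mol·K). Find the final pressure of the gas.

V₁ = nRT₁/P₁ = 1.86×8.314×412/157 = 40.6 L.
Polytropic n=1.31: T₂ = T₁(V₁/V₂)^(n−1) = 412×(5.62)^0.31 = 704 K; P₂ = P₁(V₁/V₂)^n = 1510 kPa.

1510 kPa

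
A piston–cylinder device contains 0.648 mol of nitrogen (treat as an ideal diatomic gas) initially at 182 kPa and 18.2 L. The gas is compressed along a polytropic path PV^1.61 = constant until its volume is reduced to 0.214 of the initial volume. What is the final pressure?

T₁ = P₁V₁/(nR) = 182×18.2/(0.648×8.314) = 615 K.
Polytropic n=1.61: T₂ = T₁(V₁/V₂)^(n−1) = 615×(4.67)^0.61 = 1570 K; P₂ = P₁(V₁/V₂)^n = 2180 kPa.

2180 kPa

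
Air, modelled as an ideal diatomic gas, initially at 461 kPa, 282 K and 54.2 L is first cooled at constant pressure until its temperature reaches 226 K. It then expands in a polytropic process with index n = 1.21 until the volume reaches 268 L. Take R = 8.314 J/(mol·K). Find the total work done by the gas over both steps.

25300 J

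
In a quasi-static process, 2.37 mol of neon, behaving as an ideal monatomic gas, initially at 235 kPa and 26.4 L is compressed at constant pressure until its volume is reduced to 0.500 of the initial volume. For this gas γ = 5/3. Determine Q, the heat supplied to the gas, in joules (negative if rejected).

-7760 J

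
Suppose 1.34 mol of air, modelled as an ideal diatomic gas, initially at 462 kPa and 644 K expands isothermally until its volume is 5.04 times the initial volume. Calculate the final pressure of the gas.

91.7 kPa

V₁ = nRT₁/P₁ = 1.34×8.314×644/462 = 15.5 L.
Isothermal: T stays 644 K; PV = const ⇒ V₂ = 78.3 L, P₂ = 91.7 kPa.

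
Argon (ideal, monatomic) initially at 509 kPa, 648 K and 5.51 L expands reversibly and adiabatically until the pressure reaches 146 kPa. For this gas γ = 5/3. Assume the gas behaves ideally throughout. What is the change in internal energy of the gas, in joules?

n = P₁V₁/(RT₁) = 509×5.51/(8.314×648) = 0.521 mol.
Adiabatic: T₂/T₁ = (P₂/P₁)^((γ−1)/γ) ⇒ T₂ = 648×(0.287)^0.400 = 393 K; V₂ = 11.7 L.
For an ideal gas ΔU = nCvΔT with Cv = (3/2)R = 12.5 J/(mol·K).
ΔU = 0.521×12.5×(393−648) = -1650 J.

-1650 J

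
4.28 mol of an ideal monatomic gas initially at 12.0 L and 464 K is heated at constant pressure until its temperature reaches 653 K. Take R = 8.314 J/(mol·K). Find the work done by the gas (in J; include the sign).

P₁ = nRT₁/V₁ = 4.28×8.314×464/12.0 = 1380 kPa.
Isobaric: P stays 1380 kPa; V/T = const ⇒ T₂ = 653 K, V₂ = 16.9 L.
W = PΔV = 1380×(16.9−12.0) kPa·L = 6730 J.

6730 J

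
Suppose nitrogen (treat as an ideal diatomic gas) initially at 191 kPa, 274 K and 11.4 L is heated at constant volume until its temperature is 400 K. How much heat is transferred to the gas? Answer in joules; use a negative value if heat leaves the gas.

n = P₁V₁/(RT₁) = 191×11.4/(8.314×274) = 0.956 mol.
Isochoric: V stays 11.4 L; P/T = const ⇒ T₂ = 400 K, P₂ = 279 kPa.
W = 0 (no volume change).
ΔU = nCvΔT = 0.956×20.8×(400−274) = 2500 J.
Q = ΔU = 2500 J.

2500 J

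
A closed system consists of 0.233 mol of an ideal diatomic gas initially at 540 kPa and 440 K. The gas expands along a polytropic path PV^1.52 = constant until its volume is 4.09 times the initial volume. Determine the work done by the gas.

V₁ = nRT₁/P₁ = 0.233×8.314×440/540 = 1.58 L.
Polytropic n=1.52: T₂ = T₁(V₁/V₂)^(n−1) = 440×(0.244)^0.52 = 212 K; P₂ = P₁(V₁/V₂)^n = 63.5 kPa.
W = (P₁V₁−P₂V₂)/(n−1) = (540×1.58−63.5×6.46)/0.52 = 851 J.

851 J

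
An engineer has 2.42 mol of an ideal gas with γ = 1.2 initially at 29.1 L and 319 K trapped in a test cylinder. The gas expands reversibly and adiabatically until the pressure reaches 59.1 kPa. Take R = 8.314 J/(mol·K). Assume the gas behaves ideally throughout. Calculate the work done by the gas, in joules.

6320 J

P₁ = nRT₁/V₁ = 2.42×8.314×319/29.1 = 221 kPa.
Adiabatic: T₂/T₁ = (P₂/P₁)^((γ−1)/γ) ⇒ T₂ = 319×(0.268)^0.167 = 256 K; V₂ = 87.2 L.
ΔU = nCvΔT = 2.42×41.6×(256−319) = -6320 J.
Q = 0 for an adiabatic process, so W = −ΔU = 6320 J.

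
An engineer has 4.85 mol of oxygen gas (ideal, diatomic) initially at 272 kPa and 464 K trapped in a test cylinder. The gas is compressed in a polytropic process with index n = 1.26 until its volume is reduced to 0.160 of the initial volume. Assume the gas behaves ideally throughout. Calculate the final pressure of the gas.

V₁ = nRT₁/P₁ = 4.85×8.314×464/272 = 68.8 L.
Polytropic n=1.26: T₂ = T₁(V₁/V₂)^(n−1) = 464×(6.25)^0.26 = 747 K; P₂ = P₁(V₁/V₂)^n = 2740 kPa.

2740 kPa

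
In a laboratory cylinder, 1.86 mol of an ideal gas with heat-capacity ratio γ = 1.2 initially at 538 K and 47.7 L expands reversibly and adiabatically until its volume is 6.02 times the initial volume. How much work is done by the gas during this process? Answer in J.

12500 J

P₁ = nRT₁/V₁ = 1.86×8.314×538/47.7 = 174 kPa.
Adiabatic: TV^(γ−1) = const ⇒ T₂ = 538×(0.166)^0.200 = 376 K; PV^γ = const ⇒ P₂ = 20.2 kPa.
ΔU = nCvΔT = 1.86×41.6×(376−538) = -12500 J.
Q = 0 for an adiabatic process, so W = −ΔU = 12500 J.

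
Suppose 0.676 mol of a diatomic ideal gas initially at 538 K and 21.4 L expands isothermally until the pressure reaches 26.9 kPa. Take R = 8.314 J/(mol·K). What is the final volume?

112 L

P₁ = nRT₁/V₁ = 0.676×8.314×538/21.4 = 141 kPa.
Isothermal: T stays 538 K; PV = const ⇒ V₂ = 112 L, P₂ = 26.9 kPa.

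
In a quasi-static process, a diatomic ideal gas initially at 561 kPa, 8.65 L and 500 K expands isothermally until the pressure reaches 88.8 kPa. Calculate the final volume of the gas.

Isothermal: T stays 500 K; PV = const ⇒ V₂ = 54.6 L, P₂ = 88.8 kPa.

54.6 L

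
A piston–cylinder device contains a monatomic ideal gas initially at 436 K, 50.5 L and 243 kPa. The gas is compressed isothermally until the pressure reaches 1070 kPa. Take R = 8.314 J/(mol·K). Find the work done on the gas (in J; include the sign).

n = P₁V₁/(RT₁) = 243×50.5/(8.314×436) = 3.39 mol.
Isothermal: T stays 436 K; PV = const ⇒ V₂ = 11.5 L, P₂ = 1070 kPa.
W = nRT ln(V₂/V₁) = 3.39×8.314×436×ln(0.227) = -18200 J.
Work done on the gas = −W_by = 18200 J.

18200 J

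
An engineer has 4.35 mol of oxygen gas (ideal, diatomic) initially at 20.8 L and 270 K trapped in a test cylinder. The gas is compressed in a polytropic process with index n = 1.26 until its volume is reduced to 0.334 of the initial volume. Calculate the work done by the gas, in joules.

-12400 J

P₁ = nRT₁/V₁ = 4.35×8.314×270/20.8 = 469 kPa.
Polytropic n=1.26: T₂ = T₁(V₁/V₂)^(n−1) = 270×(2.99)^0.26 = 359 K; P₂ = P₁(V₁/V₂)^n = 1870 kPa.
W = (P₁V₁−P₂V₂)/(n−1) = (469×20.8−1870×6.95)/0.26 = -12400 J.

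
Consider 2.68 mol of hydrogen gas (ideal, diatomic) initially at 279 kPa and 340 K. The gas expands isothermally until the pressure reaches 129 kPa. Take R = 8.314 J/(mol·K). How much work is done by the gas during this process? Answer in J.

V₁ = nRT₁/P₁ = 2.68×8.314×340/279 = 27.2 L.
Isothermal: T stays 340 K; PV = const ⇒ V₂ = 58.7 L, P₂ = 129 kPa.
W = nRT ln(V₂/V₁) = 2.68×8.314×340×ln(2.16) = 5840 J.

5840 J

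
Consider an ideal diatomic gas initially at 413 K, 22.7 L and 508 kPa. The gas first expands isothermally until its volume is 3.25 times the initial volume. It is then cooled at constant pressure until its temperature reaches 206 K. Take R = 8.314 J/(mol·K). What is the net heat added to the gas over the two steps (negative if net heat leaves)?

n = P₁V₁/(RT₁) = 508×22.7/(8.314×413) = 3.36 mol.
Step 1 — Isothermal: T stays 413 K; PV = const ⇒ V₂ = 73.8 L, P₂ = 156 kPa.
ΔU = 0 (ideal gas, T constant).
W = nRT ln(V₂/V₁) = 3.36×8.314×413×ln(3.25) = 13600 J.
Q = ΔU + W = 13600 J.
State after step 1: P = 156 kPa, V = 73.8 L, T = 413 K.
Step 2 — Isobaric: P stays 156 kPa; V/T = const ⇒ T₂ = 206 K, V₂ = 36.8 L.
W = PΔV = 156×(36.8−73.8) kPa·L = -5780 J.
ΔU = nCvΔT = 3.36×20.8×(206−413) = -14400 J.
Q = ΔU + W = nCpΔT = -20200 J.
Net over both steps: W = 7810 J, Q = -6640 J, ΔU = -14400 J.

-6640 J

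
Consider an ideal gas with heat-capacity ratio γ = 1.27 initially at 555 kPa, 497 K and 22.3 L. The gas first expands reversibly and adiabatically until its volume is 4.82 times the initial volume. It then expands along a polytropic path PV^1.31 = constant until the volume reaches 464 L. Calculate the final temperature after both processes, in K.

207 K

n = P₁V₁/(RT₁) = 555×22.3/(8.314×497) = 3.00 mol.
Step 1 — Adiabatic: TV^(γ−1) = const ⇒ T₂ = 497×(0.207)^0.270 = 325 K; PV^γ = const ⇒ P₂ = 75.3 kPa.
ΔU = nCvΔT = 3.00×30.8×(325−497) = -15900 J.
Q = 0 for an adiabatic process, so W = −ΔU = 15900 J.
State after step 1: P = 75.3 kPa, V = 107 L, T = 325 K.
Step 2 — Polytropic n=1.31: T₂ = T₁(V₁/V₂)^(n−1) = 325×(0.232)^0.31 = 207 K; P₂ = P₁(V₁/V₂)^n = 11.1 kPa.
W = (P₁V₁−P₂V₂)/(n−1) = (75.3×107−11.1×464)/0.31 = 9520 J.
ΔU = nCvΔT = 3.00×30.8×(207−325) = -10900 J.
Q = ΔU + W = -1410 J.
Net over both steps: W = 25400 J, Q = -1410 J, ΔU = -26800 J.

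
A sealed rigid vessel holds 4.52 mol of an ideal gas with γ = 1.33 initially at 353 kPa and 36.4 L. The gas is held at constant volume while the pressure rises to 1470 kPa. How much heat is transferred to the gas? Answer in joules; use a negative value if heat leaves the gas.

123000 J

T₁ = P₁V₁/(nR) = 353×36.4/(4.52×8.314) = 342 K.
Isochoric: V stays 36.4 L; P/T = const ⇒ T₂ = 1420 K, P₂ = 1470 kPa.
W = 0 (no volume change).
ΔU = nCvΔT = 4.52×25.2×(1420−342) = 123000 J.
Q = ΔU = 123000 J.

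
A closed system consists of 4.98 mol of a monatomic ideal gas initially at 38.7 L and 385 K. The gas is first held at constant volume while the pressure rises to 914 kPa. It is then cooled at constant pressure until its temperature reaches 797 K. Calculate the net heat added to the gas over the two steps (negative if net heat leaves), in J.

P₁ = nRT₁/V₁ = 4.98×8.314×385/38.7 = 412 kPa.
Step 1 — Isochoric: V stays 38.7 L; P/T = const ⇒ T₂ = 854 K, P₂ = 914 kPa.
W = 0 (no volume change).
ΔU = nCvΔT = 4.98×12.5×(854−385) = 29100 J.
Q = ΔU = 29100 J.
State after step 1: P = 914 kPa, V = 38.7 L, T = 854 K.
Step 2 — Isobaric: P stays 914 kPa; V/T = const ⇒ T₂ = 797 K, V₂ = 36.1 L.
W = PΔV = 914×(36.1−38.7) kPa·L = -2370 J.
ΔU = nCvΔT = 4.98×12.5×(797−854) = -3560 J.
Q = ΔU + W = nCpΔT = -5930 J.
Net over both steps: W = -2370 J, Q = 23200 J, ΔU = 25600 J.

23200 J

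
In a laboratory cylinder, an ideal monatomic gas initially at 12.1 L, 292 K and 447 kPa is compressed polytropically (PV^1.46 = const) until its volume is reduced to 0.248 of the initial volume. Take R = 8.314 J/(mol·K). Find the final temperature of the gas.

Polytropic n=1.46: T₂ = T₁(V₁/V₂)^(n−1) = 292×(4.03)^0.46 = 555 K; P₂ = P₁(V₁/V₂)^n = 3420 kPa.

555 K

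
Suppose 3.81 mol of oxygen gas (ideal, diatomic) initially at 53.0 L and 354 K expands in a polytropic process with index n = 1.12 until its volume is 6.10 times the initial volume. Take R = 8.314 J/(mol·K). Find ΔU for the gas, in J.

-5470 J

P₁ = nRT₁/V₁ = 3.81×8.314×354/53.0 = 212 kPa.
Polytropic n=1.12: T₂ = T₁(V₁/V₂)^(n−1) = 354×(0.164)^0.12 = 285 K; P₂ = P₁(V₁/V₂)^n = 27.9 kPa.
For an ideal gas ΔU = nCvΔT with Cv = (5/2)R = 20.8 J/(mol·K).
ΔU = 3.81×20.8×(285−354) = -5470 J.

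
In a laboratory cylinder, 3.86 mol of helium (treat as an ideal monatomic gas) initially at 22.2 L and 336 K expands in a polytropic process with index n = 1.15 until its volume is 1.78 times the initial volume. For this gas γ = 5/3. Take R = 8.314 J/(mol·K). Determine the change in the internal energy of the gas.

P₁ = nRT₁/V₁ = 3.86×8.314×336/22.2 = 486 kPa.
Polytropic n=1.15: T₂ = T₁(V₁/V₂)^(n−1) = 336×(0.562)^0.15 = 308 K; P₂ = P₁(V₁/V₂)^n = 250 kPa.
For an ideal gas ΔU = nCvΔT with Cv = (3/2)R = 12.5 J/(mol·K).
ΔU = 3.86×12.5×(308−336) = -1340 J.

-1340 J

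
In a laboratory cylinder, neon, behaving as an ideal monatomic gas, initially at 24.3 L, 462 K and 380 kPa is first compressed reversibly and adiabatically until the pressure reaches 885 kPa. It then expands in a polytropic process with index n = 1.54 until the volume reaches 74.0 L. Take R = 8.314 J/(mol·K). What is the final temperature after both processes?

270 K

n = P₁V₁/(RT₁) = 380×24.3/(8.314×462) = 2.40 mol.
Step 1 — Adiabatic: T₂/T₁ = (P₂/P₁)^((γ−1)/γ) ⇒ T₂ = 462×(2.33)^0.400 = 648 K; V₂ = 14.6 L.
ΔU = nCvΔT = 2.40×12.5×(648−462) = 5570 J.
Q = 0 for an adiabatic process, so W = −ΔU = -5570 J.
State after step 1: P = 885 kPa, V = 14.6 L, T = 648 K.
Step 2 — Polytropic n=1.54: T₂ = T₁(V₁/V₂)^(n−1) = 648×(0.198)^0.54 = 270 K; P₂ = P₁(V₁/V₂)^n = 72.9 kPa.
W = (P₁V₁−P₂V₂)/(n−1) = (885×14.6−72.9×74.0)/0.54 = 14000 J.
ΔU = nCvΔT = 2.40×12.5×(270−648) = -11300 J.
Q = ΔU + W = 2660 J.
Net over both steps: W = 8410 J, Q = 2660 J, ΔU = -5760 J.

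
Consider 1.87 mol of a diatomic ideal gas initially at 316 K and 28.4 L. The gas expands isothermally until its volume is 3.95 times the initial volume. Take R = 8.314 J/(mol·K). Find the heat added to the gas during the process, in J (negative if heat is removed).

6750 J

P₁ = nRT₁/V₁ = 1.87×8.314×316/28.4 = 173 kPa.
Isothermal: T stays 316 K; PV = const ⇒ V₂ = 112 L, P₂ = 43.8 kPa.
ΔU = 0 (ideal gas, T constant).
W = nRT ln(V₂/V₁) = 1.87×8.314×316×ln(3.95) = 6750 J.
Q = ΔU + W = 6750 J.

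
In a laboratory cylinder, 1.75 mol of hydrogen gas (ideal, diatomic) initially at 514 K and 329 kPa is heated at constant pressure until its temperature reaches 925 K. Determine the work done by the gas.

V₁ = nRT₁/P₁ = 1.75×8.314×514/329 = 22.7 L.
Isobaric: P stays 329 kPa; V/T = const ⇒ T₂ = 925 K, V₂ = 40.9 L.
W = PΔV = 329×(40.9−22.7) kPa·L = 5980 J.

5980 J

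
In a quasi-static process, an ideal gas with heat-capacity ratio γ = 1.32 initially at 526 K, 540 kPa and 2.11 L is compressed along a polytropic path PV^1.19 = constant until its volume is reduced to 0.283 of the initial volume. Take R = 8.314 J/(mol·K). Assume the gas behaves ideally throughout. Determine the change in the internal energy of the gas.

965 J

n = P₁V₁/(RT₁) = 540×2.11/(8.314×526) = 0.261 mol.
Polytropic n=1.19: T₂ = T₁(V₁/V₂)^(n−1) = 526×(3.53)^0.19 = 669 K; P₂ = P₁(V₁/V₂)^n = 2430 kPa.
For an ideal gas ΔU = nCvΔT with Cv = R/(γ−1) = 26.0 J/(mol·K).
ΔU = 0.261×26.0×(669−526) = 965 J.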